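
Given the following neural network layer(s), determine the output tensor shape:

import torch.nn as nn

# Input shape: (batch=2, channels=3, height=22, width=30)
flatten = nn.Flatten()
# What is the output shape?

Input shape: (2, 3, 22, 30)
Output shape: (2, 1980)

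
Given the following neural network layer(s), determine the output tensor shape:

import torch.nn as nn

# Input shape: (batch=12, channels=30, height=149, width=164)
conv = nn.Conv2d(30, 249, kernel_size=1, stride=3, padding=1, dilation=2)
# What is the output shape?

Input shape: (12, 30, 149, 164)
Output shape: (12, 249, 51, 56)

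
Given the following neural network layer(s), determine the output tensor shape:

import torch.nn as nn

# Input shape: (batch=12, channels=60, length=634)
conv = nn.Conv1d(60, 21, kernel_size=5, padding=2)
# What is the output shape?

Input shape: (12, 60, 634)
Output shape: (12, 21, 634)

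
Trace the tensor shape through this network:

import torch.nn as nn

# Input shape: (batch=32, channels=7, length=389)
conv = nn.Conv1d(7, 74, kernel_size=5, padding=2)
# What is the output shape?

Input shape: (32, 7, 389)
Output shape: (32, 74, 389)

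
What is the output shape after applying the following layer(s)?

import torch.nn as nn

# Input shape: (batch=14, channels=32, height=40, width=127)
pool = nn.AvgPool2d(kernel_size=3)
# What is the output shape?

Input shape: (14, 32, 40, 127)
Output shape: (14, 32, 13, 42)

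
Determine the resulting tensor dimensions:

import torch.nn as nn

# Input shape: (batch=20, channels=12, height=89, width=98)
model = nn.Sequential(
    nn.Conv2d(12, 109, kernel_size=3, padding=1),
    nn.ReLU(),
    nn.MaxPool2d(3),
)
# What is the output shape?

Input shape: (20, 12, 89, 98)
  -> after Conv2d: (20, 109, 89, 98)
  -> after ReLU: (20, 109, 89, 98)
Output shape: (20, 109, 29, 32)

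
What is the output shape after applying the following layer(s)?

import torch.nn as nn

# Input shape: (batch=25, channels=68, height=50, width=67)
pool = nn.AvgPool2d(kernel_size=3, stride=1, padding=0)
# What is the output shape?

Input shape: (25, 68, 50, 67)
Output shape: (25, 68, 48, 65)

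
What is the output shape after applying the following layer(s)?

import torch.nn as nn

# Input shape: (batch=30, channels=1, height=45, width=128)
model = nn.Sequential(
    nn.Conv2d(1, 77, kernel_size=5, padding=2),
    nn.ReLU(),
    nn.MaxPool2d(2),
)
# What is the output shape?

Input shape: (30, 1, 45, 128)
  -> after Conv2d: (30, 77, 45, 128)
  -> after ReLU: (30, 77, 45, 128)
Output shape: (30, 77, 22, 64)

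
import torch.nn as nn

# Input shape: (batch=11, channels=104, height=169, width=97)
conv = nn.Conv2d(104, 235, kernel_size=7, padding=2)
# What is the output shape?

Input shape: (11, 104, 169, 97)
Output shape: (11, 235, 167, 95)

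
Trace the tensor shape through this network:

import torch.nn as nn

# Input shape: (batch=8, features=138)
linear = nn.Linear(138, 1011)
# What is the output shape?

Input shape: (8, 138)
Output shape: (8, 1011)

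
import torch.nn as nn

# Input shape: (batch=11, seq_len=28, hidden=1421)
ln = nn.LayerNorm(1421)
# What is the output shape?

Input shape: (11, 28, 1421)
Output shape: (11, 28, 1421)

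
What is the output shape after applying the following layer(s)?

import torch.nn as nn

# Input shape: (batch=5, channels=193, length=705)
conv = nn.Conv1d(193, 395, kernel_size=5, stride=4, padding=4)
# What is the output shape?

Input shape: (5, 193, 705)
Output shape: (5, 395, 178)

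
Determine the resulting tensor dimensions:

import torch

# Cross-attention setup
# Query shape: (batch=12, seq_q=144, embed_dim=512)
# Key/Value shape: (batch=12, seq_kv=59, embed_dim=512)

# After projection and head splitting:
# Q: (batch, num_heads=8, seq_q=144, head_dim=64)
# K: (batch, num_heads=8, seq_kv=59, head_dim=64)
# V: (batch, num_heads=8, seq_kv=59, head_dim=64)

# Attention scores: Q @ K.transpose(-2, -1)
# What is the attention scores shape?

Input shape: (12, 144, 512)
Output shape: (12, 8, 144, 59)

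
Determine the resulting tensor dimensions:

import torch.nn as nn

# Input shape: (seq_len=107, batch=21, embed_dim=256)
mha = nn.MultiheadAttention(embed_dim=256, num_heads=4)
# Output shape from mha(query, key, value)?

Input shape: (107, 21, 256)
Output shape: (107, 21, 256)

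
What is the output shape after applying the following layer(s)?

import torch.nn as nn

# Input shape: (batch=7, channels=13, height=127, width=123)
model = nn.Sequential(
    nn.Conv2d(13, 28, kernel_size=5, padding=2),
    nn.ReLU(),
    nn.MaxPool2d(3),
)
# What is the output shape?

Input shape: (7, 13, 127, 123)
  -> after Conv2d: (7, 28, 127, 123)
  -> after ReLU: (7, 28, 127, 123)
Output shape: (7, 28, 42, 41)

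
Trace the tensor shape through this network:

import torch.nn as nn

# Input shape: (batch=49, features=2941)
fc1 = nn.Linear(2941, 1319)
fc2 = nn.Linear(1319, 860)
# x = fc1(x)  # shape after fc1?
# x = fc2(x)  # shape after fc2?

Input shape: (49, 2941)
  -> after fc1: (49, 1319)
Output shape: (49, 860)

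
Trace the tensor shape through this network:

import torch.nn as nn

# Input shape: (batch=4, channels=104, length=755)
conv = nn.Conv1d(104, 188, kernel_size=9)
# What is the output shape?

Input shape: (4, 104, 755)
Output shape: (4, 188, 747)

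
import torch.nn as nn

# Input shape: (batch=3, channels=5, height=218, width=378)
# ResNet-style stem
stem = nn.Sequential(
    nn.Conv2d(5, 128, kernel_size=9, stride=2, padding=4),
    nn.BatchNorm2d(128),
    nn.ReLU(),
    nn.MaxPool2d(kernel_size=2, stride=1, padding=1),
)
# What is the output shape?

Input shape: (3, 5, 218, 378)
  -> after Conv2d 9x9 stride=2: (3, 128, 109, 189)
Output shape: (3, 128, 110, 190)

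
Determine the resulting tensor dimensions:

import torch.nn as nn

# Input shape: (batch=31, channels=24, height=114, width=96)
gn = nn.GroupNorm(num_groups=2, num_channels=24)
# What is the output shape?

Input shape: (31, 24, 114, 96)
Output shape: (31, 24, 114, 96)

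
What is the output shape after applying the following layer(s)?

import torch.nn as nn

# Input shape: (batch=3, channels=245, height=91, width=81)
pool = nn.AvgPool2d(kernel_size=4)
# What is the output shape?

Input shape: (3, 245, 91, 81)
Output shape: (3, 245, 22, 20)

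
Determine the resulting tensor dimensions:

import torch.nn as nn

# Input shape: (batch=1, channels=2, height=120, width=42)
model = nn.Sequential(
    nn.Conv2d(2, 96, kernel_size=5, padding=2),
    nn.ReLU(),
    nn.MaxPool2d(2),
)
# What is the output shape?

Input shape: (1, 2, 120, 42)
  -> after Conv2d: (1, 96, 120, 42)
  -> after ReLU: (1, 96, 120, 42)
Output shape: (1, 96, 60, 21)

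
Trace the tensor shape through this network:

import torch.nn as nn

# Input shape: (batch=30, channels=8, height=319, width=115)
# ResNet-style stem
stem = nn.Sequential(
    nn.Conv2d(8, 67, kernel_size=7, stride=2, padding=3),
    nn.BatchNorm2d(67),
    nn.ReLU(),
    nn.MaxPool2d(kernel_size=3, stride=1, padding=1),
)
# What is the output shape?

Input shape: (30, 8, 319, 115)
  -> after Conv2d 7x7 stride=2: (30, 67, 160, 58)
Output shape: (30, 67, 160, 58)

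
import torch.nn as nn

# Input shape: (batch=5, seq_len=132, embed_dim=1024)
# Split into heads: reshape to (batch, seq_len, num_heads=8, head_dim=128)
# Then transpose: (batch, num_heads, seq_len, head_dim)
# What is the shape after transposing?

Input shape: (5, 132, 1024)
  -> after reshape: (5, 132, 8, 128)
Output shape: (5, 8, 132, 128)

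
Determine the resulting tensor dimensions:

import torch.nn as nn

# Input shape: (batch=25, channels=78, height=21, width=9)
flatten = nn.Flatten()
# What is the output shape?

Input shape: (25, 78, 21, 9)
Output shape: (25, 14742)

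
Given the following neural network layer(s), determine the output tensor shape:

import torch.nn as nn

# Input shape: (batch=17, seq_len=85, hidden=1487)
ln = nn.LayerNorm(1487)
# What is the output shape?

Input shape: (17, 85, 1487)
Output shape: (17, 85, 1487)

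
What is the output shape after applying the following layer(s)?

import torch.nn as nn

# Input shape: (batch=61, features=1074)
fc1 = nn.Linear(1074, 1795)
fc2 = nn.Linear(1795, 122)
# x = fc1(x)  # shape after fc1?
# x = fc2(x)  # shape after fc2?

Input shape: (61, 1074)
  -> after fc1: (61, 1795)
Output shape: (61, 122)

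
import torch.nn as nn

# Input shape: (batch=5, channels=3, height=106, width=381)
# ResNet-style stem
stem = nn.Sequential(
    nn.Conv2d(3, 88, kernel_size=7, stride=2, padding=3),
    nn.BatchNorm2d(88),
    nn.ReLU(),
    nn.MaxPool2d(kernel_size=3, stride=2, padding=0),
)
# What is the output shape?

Input shape: (5, 3, 106, 381)
  -> after Conv2d 7x7 stride=2: (5, 88, 53, 191)
Output shape: (5, 88, 26, 95)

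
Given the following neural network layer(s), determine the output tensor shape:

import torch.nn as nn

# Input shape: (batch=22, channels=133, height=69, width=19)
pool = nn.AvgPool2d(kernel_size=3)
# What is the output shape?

Input shape: (22, 133, 69, 19)
Output shape: (22, 133, 23, 6)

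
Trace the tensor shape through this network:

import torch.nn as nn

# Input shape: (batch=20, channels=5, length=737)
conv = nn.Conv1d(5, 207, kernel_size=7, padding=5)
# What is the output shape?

Input shape: (20, 5, 737)
Output shape: (20, 207, 741)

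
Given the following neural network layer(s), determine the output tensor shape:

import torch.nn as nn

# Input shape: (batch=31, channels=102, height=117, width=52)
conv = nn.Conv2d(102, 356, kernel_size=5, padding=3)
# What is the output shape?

Input shape: (31, 102, 117, 52)
Output shape: (31, 356, 119, 54)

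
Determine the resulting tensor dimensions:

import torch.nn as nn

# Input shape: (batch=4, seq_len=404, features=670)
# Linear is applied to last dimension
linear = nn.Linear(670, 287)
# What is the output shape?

Input shape: (4, 404, 670)
Output shape: (4, 404, 287)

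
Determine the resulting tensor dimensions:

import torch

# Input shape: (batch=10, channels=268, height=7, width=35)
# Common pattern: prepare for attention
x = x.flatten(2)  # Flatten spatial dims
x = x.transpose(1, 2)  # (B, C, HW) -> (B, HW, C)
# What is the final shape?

Input shape: (10, 268, 7, 35)
  -> after flatten(2): (10, 268, 245)
Output shape: (10, 245, 268)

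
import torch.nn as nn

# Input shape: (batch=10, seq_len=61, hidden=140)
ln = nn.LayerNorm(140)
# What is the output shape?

Input shape: (10, 61, 140)
Output shape: (10, 61, 140)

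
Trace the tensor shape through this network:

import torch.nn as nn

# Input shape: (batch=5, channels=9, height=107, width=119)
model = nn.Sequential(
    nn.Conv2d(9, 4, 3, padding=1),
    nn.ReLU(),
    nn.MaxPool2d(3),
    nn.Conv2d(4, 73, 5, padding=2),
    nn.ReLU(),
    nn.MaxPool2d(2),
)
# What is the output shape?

Input shape: (5, 9, 107, 119)
  -> after first Conv2d: (5, 4, 107, 119)
  -> after first MaxPool2d: (5, 4, 35, 39)
  -> after second Conv2d: (5, 73, 35, 39)
Output shape: (5, 73, 17, 19)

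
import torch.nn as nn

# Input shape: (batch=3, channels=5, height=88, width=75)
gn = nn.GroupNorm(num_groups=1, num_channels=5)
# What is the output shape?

Input shape: (3, 5, 88, 75)
Output shape: (3, 5, 88, 75)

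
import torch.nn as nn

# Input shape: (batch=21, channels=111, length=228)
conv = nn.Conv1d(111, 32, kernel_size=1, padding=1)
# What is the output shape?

Input shape: (21, 111, 228)
Output shape: (21, 32, 230)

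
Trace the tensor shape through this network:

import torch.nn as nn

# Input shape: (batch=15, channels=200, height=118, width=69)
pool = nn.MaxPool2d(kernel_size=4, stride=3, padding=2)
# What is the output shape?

Input shape: (15, 200, 118, 69)
Output shape: (15, 200, 40, 24)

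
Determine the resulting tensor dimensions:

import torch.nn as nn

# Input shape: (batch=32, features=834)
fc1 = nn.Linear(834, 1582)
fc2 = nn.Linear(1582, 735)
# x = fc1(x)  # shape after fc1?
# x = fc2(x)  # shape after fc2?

Input shape: (32, 834)
  -> after fc1: (32, 1582)
Output shape: (32, 735)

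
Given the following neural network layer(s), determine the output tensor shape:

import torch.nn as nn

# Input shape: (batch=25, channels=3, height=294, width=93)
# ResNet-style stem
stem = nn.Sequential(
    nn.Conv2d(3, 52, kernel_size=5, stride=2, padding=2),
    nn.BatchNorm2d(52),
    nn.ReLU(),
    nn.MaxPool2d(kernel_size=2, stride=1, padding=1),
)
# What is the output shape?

Input shape: (25, 3, 294, 93)
  -> after Conv2d 5x5 stride=2: (25, 52, 147, 47)
Output shape: (25, 52, 148, 48)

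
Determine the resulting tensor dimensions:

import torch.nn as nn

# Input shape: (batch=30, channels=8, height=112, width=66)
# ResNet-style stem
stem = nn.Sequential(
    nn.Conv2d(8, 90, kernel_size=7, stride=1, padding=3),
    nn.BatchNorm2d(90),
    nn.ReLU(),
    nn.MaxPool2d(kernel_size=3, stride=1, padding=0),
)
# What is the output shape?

Input shape: (30, 8, 112, 66)
  -> after Conv2d 7x7 stride=1: (30, 90, 112, 66)
Output shape: (30, 90, 110, 64)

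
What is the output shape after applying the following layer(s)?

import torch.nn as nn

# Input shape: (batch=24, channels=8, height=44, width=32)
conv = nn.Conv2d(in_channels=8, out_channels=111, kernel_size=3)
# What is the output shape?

Input shape: (24, 8, 44, 32)
Output shape: (24, 111, 42, 30)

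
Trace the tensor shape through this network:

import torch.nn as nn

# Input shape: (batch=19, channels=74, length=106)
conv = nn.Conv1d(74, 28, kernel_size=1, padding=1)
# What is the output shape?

Input shape: (19, 74, 106)
Output shape: (19, 28, 108)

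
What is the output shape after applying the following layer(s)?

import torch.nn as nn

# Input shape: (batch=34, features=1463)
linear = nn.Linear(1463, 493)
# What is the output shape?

Input shape: (34, 1463)
Output shape: (34, 493)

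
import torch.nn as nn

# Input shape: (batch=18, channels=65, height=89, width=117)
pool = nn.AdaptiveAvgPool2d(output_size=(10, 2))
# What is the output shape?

Input shape: (18, 65, 89, 117)
Output shape: (18, 65, 10, 2)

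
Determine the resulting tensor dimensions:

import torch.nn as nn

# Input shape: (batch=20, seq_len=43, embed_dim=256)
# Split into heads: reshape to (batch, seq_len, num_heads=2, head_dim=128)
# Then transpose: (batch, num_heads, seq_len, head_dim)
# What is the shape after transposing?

Input shape: (20, 43, 256)
  -> after reshape: (20, 43, 2, 128)
Output shape: (20, 2, 43, 128)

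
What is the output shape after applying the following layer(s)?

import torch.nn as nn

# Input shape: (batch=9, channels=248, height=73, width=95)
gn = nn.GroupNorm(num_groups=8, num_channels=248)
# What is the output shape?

Input shape: (9, 248, 73, 95)
Output shape: (9, 248, 73, 95)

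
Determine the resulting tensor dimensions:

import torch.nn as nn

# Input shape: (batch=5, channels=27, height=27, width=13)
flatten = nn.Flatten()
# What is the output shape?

Input shape: (5, 27, 27, 13)
Output shape: (5, 9477)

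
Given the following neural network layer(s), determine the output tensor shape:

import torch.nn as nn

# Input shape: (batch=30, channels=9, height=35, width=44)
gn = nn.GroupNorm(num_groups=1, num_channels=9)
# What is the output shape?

Input shape: (30, 9, 35, 44)
Output shape: (30, 9, 35, 44)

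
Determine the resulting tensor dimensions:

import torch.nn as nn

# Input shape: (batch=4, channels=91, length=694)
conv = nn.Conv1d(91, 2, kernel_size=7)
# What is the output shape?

Input shape: (4, 91, 694)
Output shape: (4, 2, 688)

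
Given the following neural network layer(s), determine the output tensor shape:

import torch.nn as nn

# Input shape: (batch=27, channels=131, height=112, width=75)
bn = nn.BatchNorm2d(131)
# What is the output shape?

Input shape: (27, 131, 112, 75)
Output shape: (27, 131, 112, 75)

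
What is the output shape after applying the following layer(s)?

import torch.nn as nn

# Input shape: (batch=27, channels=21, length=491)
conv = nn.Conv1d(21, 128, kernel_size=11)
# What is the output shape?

Input shape: (27, 21, 491)
Output shape: (27, 128, 481)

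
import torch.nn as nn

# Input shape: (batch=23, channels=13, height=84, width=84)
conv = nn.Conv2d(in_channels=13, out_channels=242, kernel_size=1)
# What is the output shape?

Input shape: (23, 13, 84, 84)
Output shape: (23, 242, 84, 84)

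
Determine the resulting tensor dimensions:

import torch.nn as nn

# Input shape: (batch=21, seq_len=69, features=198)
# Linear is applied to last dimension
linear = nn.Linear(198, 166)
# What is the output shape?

Input shape: (21, 69, 198)
Output shape: (21, 69, 166)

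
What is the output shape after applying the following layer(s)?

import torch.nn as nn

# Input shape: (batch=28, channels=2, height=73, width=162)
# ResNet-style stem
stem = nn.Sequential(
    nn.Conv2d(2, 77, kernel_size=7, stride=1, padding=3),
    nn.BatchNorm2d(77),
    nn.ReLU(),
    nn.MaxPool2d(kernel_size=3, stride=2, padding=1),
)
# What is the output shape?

Input shape: (28, 2, 73, 162)
  -> after Conv2d 7x7 stride=1: (28, 77, 73, 162)
Output shape: (28, 77, 37, 81)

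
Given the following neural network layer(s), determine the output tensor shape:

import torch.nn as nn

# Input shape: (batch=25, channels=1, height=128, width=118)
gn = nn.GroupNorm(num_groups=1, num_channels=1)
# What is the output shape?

Input shape: (25, 1, 128, 118)
Output shape: (25, 1, 128, 118)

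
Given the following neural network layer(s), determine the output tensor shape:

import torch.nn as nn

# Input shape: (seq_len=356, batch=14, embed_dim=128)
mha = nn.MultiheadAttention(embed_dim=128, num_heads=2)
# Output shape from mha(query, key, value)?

Input shape: (356, 14, 128)
Output shape: (356, 14, 128)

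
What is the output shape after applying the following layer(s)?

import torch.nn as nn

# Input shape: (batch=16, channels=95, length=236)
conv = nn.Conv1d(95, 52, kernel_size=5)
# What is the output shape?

Input shape: (16, 95, 236)
Output shape: (16, 52, 232)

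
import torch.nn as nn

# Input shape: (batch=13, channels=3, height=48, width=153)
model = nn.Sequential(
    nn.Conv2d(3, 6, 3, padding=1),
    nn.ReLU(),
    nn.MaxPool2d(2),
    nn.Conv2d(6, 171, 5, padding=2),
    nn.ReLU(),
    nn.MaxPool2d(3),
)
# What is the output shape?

Input shape: (13, 3, 48, 153)
  -> after first Conv2d: (13, 6, 48, 153)
  -> after first MaxPool2d: (13, 6, 24, 76)
  -> after second Conv2d: (13, 171, 24, 76)
Output shape: (13, 171, 8, 25)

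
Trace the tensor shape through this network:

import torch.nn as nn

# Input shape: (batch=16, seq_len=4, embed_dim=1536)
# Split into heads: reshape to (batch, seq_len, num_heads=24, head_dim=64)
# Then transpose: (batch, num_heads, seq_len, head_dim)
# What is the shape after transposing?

Input shape: (16, 4, 1536)
  -> after reshape: (16, 4, 24, 64)
Output shape: (16, 24, 4, 64)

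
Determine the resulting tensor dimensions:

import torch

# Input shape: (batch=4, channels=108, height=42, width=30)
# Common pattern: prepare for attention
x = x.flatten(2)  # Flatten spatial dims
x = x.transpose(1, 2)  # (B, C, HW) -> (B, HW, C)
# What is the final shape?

Input shape: (4, 108, 42, 30)
  -> after flatten(2): (4, 108, 1260)
Output shape: (4, 1260, 108)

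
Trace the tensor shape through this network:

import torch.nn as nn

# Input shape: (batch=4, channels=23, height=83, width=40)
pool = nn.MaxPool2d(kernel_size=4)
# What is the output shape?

Input shape: (4, 23, 83, 40)
Output shape: (4, 23, 20, 10)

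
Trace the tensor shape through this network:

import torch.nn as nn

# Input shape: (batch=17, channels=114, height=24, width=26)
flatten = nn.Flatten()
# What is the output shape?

Input shape: (17, 114, 24, 26)
Output shape: (17, 71136)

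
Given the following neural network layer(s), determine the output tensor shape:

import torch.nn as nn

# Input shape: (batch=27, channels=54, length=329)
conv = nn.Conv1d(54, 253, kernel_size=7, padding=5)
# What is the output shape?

Input shape: (27, 54, 329)
Output shape: (27, 253, 333)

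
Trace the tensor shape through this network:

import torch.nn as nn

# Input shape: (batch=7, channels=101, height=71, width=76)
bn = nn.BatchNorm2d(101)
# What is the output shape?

Input shape: (7, 101, 71, 76)
Output shape: (7, 101, 71, 76)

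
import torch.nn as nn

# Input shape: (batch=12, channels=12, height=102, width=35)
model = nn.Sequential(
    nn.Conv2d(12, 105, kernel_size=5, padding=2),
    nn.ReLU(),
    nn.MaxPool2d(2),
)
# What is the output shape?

Input shape: (12, 12, 102, 35)
  -> after Conv2d: (12, 105, 102, 35)
  -> after ReLU: (12, 105, 102, 35)
Output shape: (12, 105, 51, 17)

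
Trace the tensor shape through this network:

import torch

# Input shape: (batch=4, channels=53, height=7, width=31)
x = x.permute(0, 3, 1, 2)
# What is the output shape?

Input shape: (4, 53, 7, 31)
Output shape: (4, 31, 53, 7)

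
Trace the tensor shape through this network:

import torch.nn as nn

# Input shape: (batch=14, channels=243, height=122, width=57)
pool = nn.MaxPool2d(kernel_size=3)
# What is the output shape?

Input shape: (14, 243, 122, 57)
Output shape: (14, 243, 40, 19)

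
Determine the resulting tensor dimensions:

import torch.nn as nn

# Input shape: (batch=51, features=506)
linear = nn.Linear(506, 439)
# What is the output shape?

Input shape: (51, 506)
Output shape: (51, 439)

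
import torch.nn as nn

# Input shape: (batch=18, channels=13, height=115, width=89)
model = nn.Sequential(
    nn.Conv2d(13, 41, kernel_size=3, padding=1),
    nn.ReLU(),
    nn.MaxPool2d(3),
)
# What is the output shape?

Input shape: (18, 13, 115, 89)
  -> after Conv2d: (18, 41, 115, 89)
  -> after ReLU: (18, 41, 115, 89)
Output shape: (18, 41, 38, 29)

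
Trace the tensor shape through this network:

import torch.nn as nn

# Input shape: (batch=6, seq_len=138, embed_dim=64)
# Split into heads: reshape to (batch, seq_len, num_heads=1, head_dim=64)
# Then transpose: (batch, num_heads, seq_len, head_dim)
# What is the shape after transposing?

Input shape: (6, 138, 64)
  -> after reshape: (6, 138, 1, 64)
Output shape: (6, 1, 138, 64)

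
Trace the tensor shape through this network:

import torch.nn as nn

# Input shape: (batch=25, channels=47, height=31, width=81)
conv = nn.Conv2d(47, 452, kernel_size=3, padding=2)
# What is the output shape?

Input shape: (25, 47, 31, 81)
Output shape: (25, 452, 33, 83)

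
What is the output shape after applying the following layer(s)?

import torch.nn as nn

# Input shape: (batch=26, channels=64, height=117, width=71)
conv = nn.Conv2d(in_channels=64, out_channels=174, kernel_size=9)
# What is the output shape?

Input shape: (26, 64, 117, 71)
Output shape: (26, 174, 109, 63)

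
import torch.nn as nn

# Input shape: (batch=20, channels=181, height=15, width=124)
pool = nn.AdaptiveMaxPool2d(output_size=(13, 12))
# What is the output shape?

Input shape: (20, 181, 15, 124)
Output shape: (20, 181, 13, 12)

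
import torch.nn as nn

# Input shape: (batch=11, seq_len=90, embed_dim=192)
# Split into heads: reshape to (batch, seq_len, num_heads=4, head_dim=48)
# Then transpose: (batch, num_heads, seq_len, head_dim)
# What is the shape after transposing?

Input shape: (11, 90, 192)
  -> after reshape: (11, 90, 4, 48)
Output shape: (11, 4, 90, 48)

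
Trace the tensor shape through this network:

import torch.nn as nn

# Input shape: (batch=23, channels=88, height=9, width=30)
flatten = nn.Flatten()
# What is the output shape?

Input shape: (23, 88, 9, 30)
Output shape: (23, 23760)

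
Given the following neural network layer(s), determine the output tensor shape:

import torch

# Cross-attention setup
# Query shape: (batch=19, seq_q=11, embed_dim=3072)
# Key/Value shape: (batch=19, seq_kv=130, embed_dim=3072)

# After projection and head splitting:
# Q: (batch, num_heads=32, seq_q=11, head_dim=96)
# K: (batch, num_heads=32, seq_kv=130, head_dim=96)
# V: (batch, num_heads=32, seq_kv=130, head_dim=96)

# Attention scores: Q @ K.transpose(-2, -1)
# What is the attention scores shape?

Input shape: (19, 11, 3072)
Output shape: (19, 32, 11, 130)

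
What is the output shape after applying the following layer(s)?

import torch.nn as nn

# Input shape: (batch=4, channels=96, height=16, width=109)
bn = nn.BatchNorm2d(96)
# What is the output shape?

Input shape: (4, 96, 16, 109)
Output shape: (4, 96, 16, 109)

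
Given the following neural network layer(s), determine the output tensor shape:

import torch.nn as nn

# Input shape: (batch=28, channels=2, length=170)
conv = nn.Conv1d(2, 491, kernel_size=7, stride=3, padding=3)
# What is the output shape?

Input shape: (28, 2, 170)
Output shape: (28, 491, 57)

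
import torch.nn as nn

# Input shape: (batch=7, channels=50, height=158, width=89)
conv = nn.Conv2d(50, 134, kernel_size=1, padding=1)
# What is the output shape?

Input shape: (7, 50, 158, 89)
Output shape: (7, 134, 160, 91)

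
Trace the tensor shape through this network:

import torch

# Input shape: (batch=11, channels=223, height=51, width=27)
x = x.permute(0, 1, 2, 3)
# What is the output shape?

Input shape: (11, 223, 51, 27)
Output shape: (11, 223, 51, 27)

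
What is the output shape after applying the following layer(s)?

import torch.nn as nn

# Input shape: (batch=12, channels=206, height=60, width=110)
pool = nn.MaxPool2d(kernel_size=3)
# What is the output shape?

Input shape: (12, 206, 60, 110)
Output shape: (12, 206, 20, 36)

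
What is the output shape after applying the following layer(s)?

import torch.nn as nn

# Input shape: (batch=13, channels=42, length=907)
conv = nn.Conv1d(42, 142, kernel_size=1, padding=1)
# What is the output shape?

Input shape: (13, 42, 907)
Output shape: (13, 142, 909)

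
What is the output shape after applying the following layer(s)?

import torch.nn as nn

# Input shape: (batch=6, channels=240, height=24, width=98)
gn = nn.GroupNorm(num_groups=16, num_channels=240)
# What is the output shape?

Input shape: (6, 240, 24, 98)
Output shape: (6, 240, 24, 98)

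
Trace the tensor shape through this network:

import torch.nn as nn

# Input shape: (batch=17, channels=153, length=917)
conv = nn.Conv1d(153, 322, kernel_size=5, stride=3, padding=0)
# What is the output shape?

Input shape: (17, 153, 917)
Output shape: (17, 322, 305)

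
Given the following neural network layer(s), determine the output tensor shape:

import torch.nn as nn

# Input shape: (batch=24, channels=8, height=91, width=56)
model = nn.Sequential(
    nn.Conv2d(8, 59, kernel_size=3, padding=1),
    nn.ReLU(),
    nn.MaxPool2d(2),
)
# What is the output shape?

Input shape: (24, 8, 91, 56)
  -> after Conv2d: (24, 59, 91, 56)
  -> after ReLU: (24, 59, 91, 56)
Output shape: (24, 59, 45, 28)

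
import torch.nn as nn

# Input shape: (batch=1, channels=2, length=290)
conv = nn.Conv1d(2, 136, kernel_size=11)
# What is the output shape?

Input shape: (1, 2, 290)
Output shape: (1, 136, 280)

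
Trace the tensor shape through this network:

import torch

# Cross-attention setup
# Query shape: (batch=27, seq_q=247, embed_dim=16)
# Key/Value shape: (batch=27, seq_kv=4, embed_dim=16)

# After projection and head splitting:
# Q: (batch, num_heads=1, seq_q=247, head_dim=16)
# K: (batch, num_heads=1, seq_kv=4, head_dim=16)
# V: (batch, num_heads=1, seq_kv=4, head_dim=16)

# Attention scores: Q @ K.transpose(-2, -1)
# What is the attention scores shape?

Input shape: (27, 247, 16)
Output shape: (27, 1, 247, 4)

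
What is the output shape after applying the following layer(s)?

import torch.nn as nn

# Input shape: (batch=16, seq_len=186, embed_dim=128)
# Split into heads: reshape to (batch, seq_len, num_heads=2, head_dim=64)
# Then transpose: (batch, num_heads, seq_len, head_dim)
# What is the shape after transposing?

Input shape: (16, 186, 128)
  -> after reshape: (16, 186, 2, 64)
Output shape: (16, 2, 186, 64)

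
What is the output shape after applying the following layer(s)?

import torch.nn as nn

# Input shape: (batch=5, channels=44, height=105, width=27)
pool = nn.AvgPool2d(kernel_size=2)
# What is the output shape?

Input shape: (5, 44, 105, 27)
Output shape: (5, 44, 52, 13)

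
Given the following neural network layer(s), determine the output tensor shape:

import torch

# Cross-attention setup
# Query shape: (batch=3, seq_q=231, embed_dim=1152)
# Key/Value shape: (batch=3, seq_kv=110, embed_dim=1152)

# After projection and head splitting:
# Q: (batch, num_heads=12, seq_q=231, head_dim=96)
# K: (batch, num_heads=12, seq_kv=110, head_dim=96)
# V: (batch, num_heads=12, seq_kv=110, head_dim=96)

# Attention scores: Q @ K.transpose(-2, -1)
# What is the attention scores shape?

Input shape: (3, 231, 1152)
Output shape: (3, 12, 231, 110)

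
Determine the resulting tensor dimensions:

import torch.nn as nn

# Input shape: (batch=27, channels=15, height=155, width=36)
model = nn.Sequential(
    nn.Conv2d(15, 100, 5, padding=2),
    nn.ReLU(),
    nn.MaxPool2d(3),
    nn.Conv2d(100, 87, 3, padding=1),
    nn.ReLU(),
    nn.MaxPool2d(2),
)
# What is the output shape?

Input shape: (27, 15, 155, 36)
  -> after first Conv2d: (27, 100, 155, 36)
  -> after first MaxPool2d: (27, 100, 51, 12)
  -> after second Conv2d: (27, 87, 51, 12)
Output shape: (27, 87, 25, 6)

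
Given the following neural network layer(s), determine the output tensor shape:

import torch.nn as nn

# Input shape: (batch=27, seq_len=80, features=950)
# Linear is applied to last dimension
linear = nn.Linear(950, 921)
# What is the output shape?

Input shape: (27, 80, 950)
Output shape: (27, 80, 921)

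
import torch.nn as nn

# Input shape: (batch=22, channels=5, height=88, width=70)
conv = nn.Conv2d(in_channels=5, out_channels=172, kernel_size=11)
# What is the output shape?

Input shape: (22, 5, 88, 70)
Output shape: (22, 172, 78, 60)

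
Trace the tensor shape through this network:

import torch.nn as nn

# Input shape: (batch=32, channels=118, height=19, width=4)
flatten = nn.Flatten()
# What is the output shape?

Input shape: (32, 118, 19, 4)
Output shape: (32, 8968)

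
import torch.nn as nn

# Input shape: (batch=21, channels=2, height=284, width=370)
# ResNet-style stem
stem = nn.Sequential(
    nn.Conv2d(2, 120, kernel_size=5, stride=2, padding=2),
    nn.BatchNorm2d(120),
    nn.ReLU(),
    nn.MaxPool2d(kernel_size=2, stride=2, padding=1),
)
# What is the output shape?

Input shape: (21, 2, 284, 370)
  -> after Conv2d 5x5 stride=2: (21, 120, 142, 185)
Output shape: (21, 120, 72, 93)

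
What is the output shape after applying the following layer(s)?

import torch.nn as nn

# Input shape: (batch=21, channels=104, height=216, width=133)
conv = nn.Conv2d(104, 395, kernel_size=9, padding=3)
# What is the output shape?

Input shape: (21, 104, 216, 133)
Output shape: (21, 395, 214, 131)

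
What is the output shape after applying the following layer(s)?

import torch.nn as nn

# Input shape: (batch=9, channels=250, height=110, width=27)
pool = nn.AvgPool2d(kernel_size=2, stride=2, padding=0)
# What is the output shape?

Input shape: (9, 250, 110, 27)
Output shape: (9, 250, 55, 13)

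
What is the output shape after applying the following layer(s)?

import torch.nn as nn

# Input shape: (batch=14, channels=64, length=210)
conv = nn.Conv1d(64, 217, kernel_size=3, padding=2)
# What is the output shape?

Input shape: (14, 64, 210)
Output shape: (14, 217, 212)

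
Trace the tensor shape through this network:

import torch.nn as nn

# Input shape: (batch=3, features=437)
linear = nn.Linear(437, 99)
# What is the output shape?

Input shape: (3, 437)
Output shape: (3, 99)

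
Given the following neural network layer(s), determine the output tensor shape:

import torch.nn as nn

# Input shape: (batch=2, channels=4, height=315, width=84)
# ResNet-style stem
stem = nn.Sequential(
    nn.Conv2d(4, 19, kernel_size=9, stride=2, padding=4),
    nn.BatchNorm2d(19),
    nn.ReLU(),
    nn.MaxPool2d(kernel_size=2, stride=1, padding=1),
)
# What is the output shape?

Input shape: (2, 4, 315, 84)
  -> after Conv2d 9x9 stride=2: (2, 19, 158, 42)
Output shape: (2, 19, 159, 43)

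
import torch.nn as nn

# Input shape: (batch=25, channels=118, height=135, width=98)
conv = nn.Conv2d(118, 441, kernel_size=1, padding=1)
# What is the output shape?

Input shape: (25, 118, 135, 98)
Output shape: (25, 441, 137, 100)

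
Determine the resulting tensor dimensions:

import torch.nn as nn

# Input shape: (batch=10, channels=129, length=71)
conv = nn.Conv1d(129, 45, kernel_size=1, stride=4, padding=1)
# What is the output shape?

Input shape: (10, 129, 71)
Output shape: (10, 45, 19)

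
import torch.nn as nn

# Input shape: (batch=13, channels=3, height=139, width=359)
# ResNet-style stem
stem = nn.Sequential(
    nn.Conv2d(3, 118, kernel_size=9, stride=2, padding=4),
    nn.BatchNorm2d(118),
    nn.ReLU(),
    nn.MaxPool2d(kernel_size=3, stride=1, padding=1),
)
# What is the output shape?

Input shape: (13, 3, 139, 359)
  -> after Conv2d 9x9 stride=2: (13, 118, 70, 180)
Output shape: (13, 118, 70, 180)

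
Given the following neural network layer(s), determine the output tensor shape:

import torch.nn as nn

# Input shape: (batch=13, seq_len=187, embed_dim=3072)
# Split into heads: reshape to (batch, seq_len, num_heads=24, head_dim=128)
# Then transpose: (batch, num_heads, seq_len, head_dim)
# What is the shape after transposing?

Input shape: (13, 187, 3072)
  -> after reshape: (13, 187, 24, 128)
Output shape: (13, 24, 187, 128)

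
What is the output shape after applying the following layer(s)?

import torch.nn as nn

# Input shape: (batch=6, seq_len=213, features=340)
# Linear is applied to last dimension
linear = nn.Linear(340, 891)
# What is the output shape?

Input shape: (6, 213, 340)
Output shape: (6, 213, 891)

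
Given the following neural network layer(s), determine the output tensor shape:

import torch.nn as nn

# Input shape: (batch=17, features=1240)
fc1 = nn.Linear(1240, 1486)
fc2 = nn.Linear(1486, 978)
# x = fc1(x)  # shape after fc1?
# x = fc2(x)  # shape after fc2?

Input shape: (17, 1240)
  -> after fc1: (17, 1486)
Output shape: (17, 978)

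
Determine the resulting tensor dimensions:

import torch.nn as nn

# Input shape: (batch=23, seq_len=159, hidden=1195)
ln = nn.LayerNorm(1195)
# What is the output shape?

Input shape: (23, 159, 1195)
Output shape: (23, 159, 1195)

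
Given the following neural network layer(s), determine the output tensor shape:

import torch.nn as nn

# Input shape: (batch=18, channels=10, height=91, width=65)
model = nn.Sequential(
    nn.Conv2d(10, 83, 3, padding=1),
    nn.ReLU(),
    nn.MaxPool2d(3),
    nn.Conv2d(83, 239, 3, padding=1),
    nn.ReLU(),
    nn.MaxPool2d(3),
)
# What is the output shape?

Input shape: (18, 10, 91, 65)
  -> after first Conv2d: (18, 83, 91, 65)
  -> after first MaxPool2d: (18, 83, 30, 21)
  -> after second Conv2d: (18, 239, 30, 21)
Output shape: (18, 239, 10, 7)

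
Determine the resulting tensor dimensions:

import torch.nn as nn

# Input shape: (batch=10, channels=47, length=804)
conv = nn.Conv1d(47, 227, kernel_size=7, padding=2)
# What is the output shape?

Input shape: (10, 47, 804)
Output shape: (10, 227, 802)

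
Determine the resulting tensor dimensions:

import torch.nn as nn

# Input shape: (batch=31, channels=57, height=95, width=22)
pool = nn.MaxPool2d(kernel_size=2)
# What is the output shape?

Input shape: (31, 57, 95, 22)
Output shape: (31, 57, 47, 11)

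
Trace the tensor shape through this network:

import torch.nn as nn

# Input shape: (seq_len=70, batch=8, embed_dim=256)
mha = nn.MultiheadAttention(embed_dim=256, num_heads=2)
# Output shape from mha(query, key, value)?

Input shape: (70, 8, 256)
Output shape: (70, 8, 256)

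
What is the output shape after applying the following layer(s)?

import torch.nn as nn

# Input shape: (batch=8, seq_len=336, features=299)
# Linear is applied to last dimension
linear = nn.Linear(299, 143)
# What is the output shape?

Input shape: (8, 336, 299)
Output shape: (8, 336, 143)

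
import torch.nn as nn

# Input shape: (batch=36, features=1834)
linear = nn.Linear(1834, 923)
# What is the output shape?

Input shape: (36, 1834)
Output shape: (36, 923)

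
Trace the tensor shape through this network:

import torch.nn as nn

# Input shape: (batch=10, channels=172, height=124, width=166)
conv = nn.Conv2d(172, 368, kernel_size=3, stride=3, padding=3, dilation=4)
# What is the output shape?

Input shape: (10, 172, 124, 166)
Output shape: (10, 368, 41, 55)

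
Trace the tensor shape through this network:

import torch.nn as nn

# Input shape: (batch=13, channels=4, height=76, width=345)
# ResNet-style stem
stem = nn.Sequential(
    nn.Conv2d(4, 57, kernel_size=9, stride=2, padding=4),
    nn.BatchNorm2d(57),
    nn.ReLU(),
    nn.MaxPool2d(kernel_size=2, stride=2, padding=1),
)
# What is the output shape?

Input shape: (13, 4, 76, 345)
  -> after Conv2d 9x9 stride=2: (13, 57, 38, 173)
Output shape: (13, 57, 20, 87)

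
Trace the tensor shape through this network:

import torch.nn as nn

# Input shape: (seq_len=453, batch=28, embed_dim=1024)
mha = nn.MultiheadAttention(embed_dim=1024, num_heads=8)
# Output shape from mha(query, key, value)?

Input shape: (453, 28, 1024)
Output shape: (453, 28, 1024)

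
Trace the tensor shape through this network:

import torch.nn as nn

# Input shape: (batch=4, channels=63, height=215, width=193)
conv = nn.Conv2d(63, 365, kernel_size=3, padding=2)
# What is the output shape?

Input shape: (4, 63, 215, 193)
Output shape: (4, 365, 217, 195)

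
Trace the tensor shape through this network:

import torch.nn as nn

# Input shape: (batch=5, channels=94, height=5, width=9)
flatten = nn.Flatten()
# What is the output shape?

Input shape: (5, 94, 5, 9)
Output shape: (5, 4230)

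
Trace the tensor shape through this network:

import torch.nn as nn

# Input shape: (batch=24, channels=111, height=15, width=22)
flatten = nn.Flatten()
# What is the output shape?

Input shape: (24, 111, 15, 22)
Output shape: (24, 36630)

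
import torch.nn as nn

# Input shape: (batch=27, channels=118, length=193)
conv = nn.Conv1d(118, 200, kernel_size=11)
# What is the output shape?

Input shape: (27, 118, 193)
Output shape: (27, 200, 183)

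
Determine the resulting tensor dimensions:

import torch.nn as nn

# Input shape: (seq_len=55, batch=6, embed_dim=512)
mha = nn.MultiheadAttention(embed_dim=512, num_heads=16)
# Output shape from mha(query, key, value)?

Input shape: (55, 6, 512)
Output shape: (55, 6, 512)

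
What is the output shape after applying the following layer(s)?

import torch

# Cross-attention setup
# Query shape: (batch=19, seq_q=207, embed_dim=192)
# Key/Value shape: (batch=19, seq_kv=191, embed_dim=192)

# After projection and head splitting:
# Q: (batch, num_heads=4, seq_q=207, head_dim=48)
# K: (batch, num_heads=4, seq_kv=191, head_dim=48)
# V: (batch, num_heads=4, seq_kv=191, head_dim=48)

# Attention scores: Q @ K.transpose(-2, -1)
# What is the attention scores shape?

Input shape: (19, 207, 192)
Output shape: (19, 4, 207, 191)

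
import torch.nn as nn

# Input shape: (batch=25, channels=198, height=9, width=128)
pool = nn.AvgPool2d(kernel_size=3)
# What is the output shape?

Input shape: (25, 198, 9, 128)
Output shape: (25, 198, 3, 42)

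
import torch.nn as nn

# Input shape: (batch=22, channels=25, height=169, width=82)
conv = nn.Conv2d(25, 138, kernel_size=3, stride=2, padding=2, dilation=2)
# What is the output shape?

Input shape: (22, 25, 169, 82)
Output shape: (22, 138, 85, 41)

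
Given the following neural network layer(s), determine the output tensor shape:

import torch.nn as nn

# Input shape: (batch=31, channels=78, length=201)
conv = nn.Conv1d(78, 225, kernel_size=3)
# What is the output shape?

Input shape: (31, 78, 201)
Output shape: (31, 225, 199)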